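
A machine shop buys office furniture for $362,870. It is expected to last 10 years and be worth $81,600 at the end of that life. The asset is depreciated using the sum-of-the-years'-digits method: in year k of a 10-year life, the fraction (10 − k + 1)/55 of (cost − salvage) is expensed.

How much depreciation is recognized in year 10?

$5,114

Depreciable base = $362,870 − $81,600 = $281,270.
Sum of the years' digits = 10+9+8+7+6+5+4+3+2+1 = 55.
Year 1: $281,270 × 10/55 = $51,140. Book value $311,730.
Year 2: $281,270 × 9/55 = $46,026. Book value $265,704.
Year 3: $281,270 × 8/55 = $40,912. Book value $224,792.
Year 4: $281,270 × 7/55 = $35,798. Book value $188,994.
Year 5: $281,270 × 6/55 = $30,684. Book value $158,310.
Year 6: $281,270 × 5/55 = $25,570. Book value $132,740.
Year 7: $281,270 × 4/55 = $20,456. Book value $112,284.
Year 8: $281,270 × 3/55 = $15,342. Book value $96,942.
Year 9: $281,270 × 2/55 = $10,228. Book value $86,714.
Year 10: $281,270 × 1/55 = $5,114. Book value $81,600.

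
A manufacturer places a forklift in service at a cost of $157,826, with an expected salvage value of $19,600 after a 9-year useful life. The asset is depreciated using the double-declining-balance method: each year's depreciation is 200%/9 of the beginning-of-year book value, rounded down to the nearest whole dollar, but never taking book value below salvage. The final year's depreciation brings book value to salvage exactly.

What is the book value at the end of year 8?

$21,138

Depreciable base = $157,826 − $19,600 = $138,226.
Year 1: ⌊$157,826 × 200%/9⌋ = $35,072. Book value $122,754.
Year 2: ⌊$122,754 × 200%/9⌋ = $27,278. Book value $95,476.
Year 3: ⌊$95,476 × 200%/9⌋ = $21,216. Book value $74,260.
Year 4: ⌊$74,260 × 200%/9⌋ = $16,502. Book value $57,758.
Year 5: ⌊$57,758 × 200%/9⌋ = $12,835. Book value $44,923.
Year 6: ⌊$44,923 × 200%/9⌋ = $9,982. Book value $34,941.
Year 7: ⌊$34,941 × 200%/9⌋ = $7,764. Book value $27,177.
Year 8: ⌊$27,177 × 200%/9⌋ = $6,039. Book value $21,138.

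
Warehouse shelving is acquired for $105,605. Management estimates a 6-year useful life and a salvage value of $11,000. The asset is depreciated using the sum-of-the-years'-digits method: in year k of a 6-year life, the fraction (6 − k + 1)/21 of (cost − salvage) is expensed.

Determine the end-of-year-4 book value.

$24,515

Depreciable base = $105,605 − $11,000 = $94,605.
Sum of the years' digits = 6+5+4+3+2+1 = 21.
Year 1: $94,605 × 6/21 = $27,030. Book value $78,575.
Year 2: $94,605 × 5/21 = $22,525. Book value $56,050.
Year 3: $94,605 × 4/21 = $18,020. Book value $38,030.
Year 4: $94,605 × 3/21 = $13,515. Book value $24,515.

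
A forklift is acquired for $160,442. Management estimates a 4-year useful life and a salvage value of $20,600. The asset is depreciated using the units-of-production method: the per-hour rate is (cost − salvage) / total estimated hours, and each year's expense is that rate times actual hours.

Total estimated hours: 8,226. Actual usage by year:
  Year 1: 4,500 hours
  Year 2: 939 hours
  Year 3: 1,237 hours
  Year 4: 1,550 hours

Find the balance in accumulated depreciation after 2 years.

$92,463

Depreciable base = $160,442 − $20,600 = $139,842.
Rate = $139,842 / 8,226 hours = $17 per hour.
Year 1: 4,500 × $17 = $76,500. Book value $83,942.
Year 2: 939 × $17 = $15,963. Book value $67,979.
Accumulated through year 2 = $160,442 − $67,979 = $92,463.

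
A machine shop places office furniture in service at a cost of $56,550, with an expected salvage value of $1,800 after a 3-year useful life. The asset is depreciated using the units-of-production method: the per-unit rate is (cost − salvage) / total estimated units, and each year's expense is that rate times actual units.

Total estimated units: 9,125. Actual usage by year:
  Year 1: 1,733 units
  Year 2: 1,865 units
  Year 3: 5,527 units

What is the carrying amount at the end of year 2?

$34,962

Depreciable base = $56,550 − $1,800 = $54,750.
Rate = $54,750 / 9,125 units = $6 per unit.
Year 1: 1,733 × $6 = $10,398. Book value $46,152.
Year 2: 1,865 × $6 = $11,190. Book value $34,962.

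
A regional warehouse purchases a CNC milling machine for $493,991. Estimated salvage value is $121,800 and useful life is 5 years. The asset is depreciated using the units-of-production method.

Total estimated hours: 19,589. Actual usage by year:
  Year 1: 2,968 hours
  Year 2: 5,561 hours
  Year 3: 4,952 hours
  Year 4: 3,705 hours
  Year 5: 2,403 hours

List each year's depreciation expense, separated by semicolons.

Depreciable base = $493,991 − $121,800 = $372,191.
Rate = $372,191 / 19,589 hours = $19 per hour.
Year 1: 2,968 × $19 = $56,392. Book value $437,599.
Year 2: 5,561 × $19 = $105,659. Book value $331,940.
Year 3: 4,952 × $19 = $94,088. Book value $237,852.
Year 4: 3,705 × $19 = $70,395. Book value $167,457.
Year 5: 2,403 × $19 = $45,657. Book value $121,800.

$56,392; $105,659; $94,088; $70,395; $45,657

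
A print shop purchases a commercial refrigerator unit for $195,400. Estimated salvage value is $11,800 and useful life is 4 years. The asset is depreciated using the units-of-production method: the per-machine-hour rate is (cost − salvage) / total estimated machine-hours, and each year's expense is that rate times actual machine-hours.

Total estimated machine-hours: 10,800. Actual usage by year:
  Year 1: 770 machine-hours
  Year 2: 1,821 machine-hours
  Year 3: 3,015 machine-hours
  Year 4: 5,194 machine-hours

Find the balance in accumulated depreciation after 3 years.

Depreciable base = $195,400 − $11,800 = $183,600.
Rate = $183,600 / 10,800 machine-hours = $17 per machine-hour.
Year 1: 770 × $17 = $13,090. Book value $182,310.
Year 2: 1,821 × $17 = $30,957. Book value $151,353.
Year 3: 3,015 × $17 = $51,255. Book value $100,098.
Accumulated through year 3 = $195,400 − $100,098 = $95,302.

$95,302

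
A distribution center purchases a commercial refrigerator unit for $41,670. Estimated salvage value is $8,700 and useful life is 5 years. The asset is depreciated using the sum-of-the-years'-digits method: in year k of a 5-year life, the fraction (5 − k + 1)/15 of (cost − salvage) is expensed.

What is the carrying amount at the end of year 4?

Depreciable base = $41,670 − $8,700 = $32,970.
Sum of the years' digits = 5+4+3+2+1 = 15.
Year 1: $32,970 × 5/15 = $10,990. Book value $30,680.
Year 2: $32,970 × 4/15 = $8,792. Book value $21,888.
Year 3: $32,970 × 3/15 = $6,594. Book value $15,294.
Year 4: $32,970 × 2/15 = $4,396. Book value $10,898.

$10,898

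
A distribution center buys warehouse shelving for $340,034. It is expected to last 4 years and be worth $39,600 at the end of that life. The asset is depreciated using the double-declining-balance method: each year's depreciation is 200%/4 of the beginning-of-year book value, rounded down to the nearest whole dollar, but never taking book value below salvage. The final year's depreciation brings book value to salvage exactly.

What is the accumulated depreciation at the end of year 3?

$297,529

Depreciable base = $340,034 − $39,600 = $300,434.
Year 1: ⌊$340,034 × 200%/4⌋ = $170,017. Book value $170,017.
Year 2: ⌊$170,017 × 200%/4⌋ = $85,008. Book value $85,009.
Year 3: ⌊$85,009 × 200%/4⌋ = $42,504. Book value $42,505.
Accumulated through year 3 = $340,034 − $42,505 = $297,529.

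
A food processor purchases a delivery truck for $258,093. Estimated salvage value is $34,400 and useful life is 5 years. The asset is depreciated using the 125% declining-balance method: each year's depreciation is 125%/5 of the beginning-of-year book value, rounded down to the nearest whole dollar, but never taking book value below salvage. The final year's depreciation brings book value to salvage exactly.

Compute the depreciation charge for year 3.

Depreciable base = $258,093 − $34,400 = $223,693.
Year 1: ⌊$258,093 × 125%/5⌋ = $64,523. Book value $193,570.
Year 2: ⌊$193,570 × 125%/5⌋ = $48,392. Book value $145,178.
Year 3: ⌊$145,178 × 125%/5⌋ = $36,294. Book value $108,884.

$36,294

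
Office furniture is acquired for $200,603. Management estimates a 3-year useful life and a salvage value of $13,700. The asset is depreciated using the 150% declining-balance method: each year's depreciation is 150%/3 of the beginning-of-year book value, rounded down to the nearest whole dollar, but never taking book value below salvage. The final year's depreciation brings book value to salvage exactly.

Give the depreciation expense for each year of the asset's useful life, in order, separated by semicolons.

Depreciable base = $200,603 − $13,700 = $186,903.
Year 1: ⌊$200,603 × 150%/3⌋ = $100,301. Book value $100,302.
Year 2: ⌊$100,302 × 150%/3⌋ = $50,151. Book value $50,151.
Year 3 (final): $50,151 − $13,700 = $36,451. Book value $13,700.

$100,301; $50,151; $36,451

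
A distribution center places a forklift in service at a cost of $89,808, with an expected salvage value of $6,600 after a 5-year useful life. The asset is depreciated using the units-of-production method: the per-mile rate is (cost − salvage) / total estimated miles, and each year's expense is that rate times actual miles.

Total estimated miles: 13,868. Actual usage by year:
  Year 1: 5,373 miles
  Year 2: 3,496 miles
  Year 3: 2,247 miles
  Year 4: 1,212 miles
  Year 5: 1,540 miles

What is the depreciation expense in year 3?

$13,482

Depreciable base = $89,808 − $6,600 = $83,208.
Rate = $83,208 / 13,868 miles = $6 per mile.
Year 1: 5,373 × $6 = $32,238. Book value $57,570.
Year 2: 3,496 × $6 = $20,976. Book value $36,594.
Year 3: 2,247 × $6 = $13,482. Book value $23,112.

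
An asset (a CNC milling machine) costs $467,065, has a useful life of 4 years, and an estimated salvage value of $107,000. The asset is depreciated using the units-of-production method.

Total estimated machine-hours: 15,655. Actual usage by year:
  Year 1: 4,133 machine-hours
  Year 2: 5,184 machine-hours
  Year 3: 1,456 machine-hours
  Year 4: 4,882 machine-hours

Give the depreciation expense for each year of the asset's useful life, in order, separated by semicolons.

$95,059; $119,232; $33,488; $112,286

Depreciable base = $467,065 − $107,000 = $360,065.
Rate = $360,065 / 15,655 machine-hours = $23 per machine-hour.
Year 1: 4,133 × $23 = $95,059. Book value $372,006.
Year 2: 5,184 × $23 = $119,232. Book value $252,774.
Year 3: 1,456 × $23 = $33,488. Book value $219,286.
Year 4: 4,882 × $23 = $112,286. Book value $107,000.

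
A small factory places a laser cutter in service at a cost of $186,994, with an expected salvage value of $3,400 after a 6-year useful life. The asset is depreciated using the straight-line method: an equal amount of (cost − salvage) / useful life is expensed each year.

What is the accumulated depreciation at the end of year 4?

Depreciable base = $186,994 − $3,400 = $183,594.
Annual expense = $183,594 / 6 = $30,599.
End of year 1: book value $156,395.
End of year 2: book value $125,796.
End of year 3: book value $95,197.
End of year 4: book value $64,598.
Accumulated through year 4 = $186,994 − $64,598 = $122,396.

$122,396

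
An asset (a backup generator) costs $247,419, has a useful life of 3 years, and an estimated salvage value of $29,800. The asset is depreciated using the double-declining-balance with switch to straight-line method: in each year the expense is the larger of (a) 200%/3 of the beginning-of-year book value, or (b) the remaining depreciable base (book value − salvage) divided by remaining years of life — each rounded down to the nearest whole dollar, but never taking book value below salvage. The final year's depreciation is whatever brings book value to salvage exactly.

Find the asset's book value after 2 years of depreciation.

Depreciable base = $247,419 − $29,800 = $217,619.
Year 1: DB = ⌊$247,419 × 200%/3⌋ = $164,946; SL = ⌊$217,619/3⌋ = $72,539 → take DB $164,946. Book value $82,473.
Year 2: DB = ⌊$82,473 × 200%/3⌋ = $54,982; SL = ⌊$52,673/2⌋ = $26,336 → take DB $54,982, capped at $52,673. Book value $29,800.

$29,800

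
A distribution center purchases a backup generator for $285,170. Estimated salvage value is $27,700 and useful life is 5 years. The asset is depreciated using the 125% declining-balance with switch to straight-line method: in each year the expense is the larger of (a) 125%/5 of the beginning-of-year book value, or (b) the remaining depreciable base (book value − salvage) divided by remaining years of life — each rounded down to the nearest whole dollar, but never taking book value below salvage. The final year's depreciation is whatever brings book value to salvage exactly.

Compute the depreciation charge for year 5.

$44,237

Depreciable base = $285,170 − $27,700 = $257,470.
Year 1: DB = ⌊$285,170 × 125%/5⌋ = $71,292; SL = ⌊$257,470/5⌋ = $51,494 → take DB $71,292. Book value $213,878.
Year 2: DB = ⌊$213,878 × 125%/5⌋ = $53,469; SL = ⌊$186,178/4⌋ = $46,544 → take DB $53,469. Book value $160,409.
Year 3: DB = ⌊$160,409 × 125%/5⌋ = $40,102; SL = ⌊$132,709/3⌋ = $44,236 → take SL $44,236. Book value $116,173.
Year 4: DB = ⌊$116,173 × 125%/5⌋ = $29,043; SL = ⌊$88,473/2⌋ = $44,236 → take SL $44,236. Book value $71,937.
Year 5 (final): $71,937 − $27,700 = $44,237. Book value $27,700.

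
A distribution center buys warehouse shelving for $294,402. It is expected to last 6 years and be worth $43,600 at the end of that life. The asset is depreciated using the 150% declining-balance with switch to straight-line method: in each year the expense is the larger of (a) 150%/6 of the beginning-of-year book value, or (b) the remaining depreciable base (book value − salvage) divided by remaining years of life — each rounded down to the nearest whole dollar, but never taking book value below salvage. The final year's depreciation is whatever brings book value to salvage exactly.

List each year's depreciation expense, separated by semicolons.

Depreciable base = $294,402 − $43,600 = $250,802.
Year 1: DB = ⌊$294,402 × 150%/6⌋ = $73,600; SL = ⌊$250,802/6⌋ = $41,800 → take DB $73,600. Book value $220,802.
Year 2: DB = ⌊$220,802 × 150%/6⌋ = $55,200; SL = ⌊$177,202/5⌋ = $35,440 → take DB $55,200. Book value $165,602.
Year 3: DB = ⌊$165,602 × 150%/6⌋ = $41,400; SL = ⌊$122,002/4⌋ = $30,500 → take DB $41,400. Book value $124,202.
Year 4: DB = ⌊$124,202 × 150%/6⌋ = $31,050; SL = ⌊$80,602/3⌋ = $26,867 → take DB $31,050. Book value $93,152.
Year 5: DB = ⌊$93,152 × 150%/6⌋ = $23,288; SL = ⌊$49,552/2⌋ = $24,776 → take SL $24,776. Book value $68,376.
Year 6 (final): $68,376 − $43,600 = $24,776. Book value $43,600.

$73,600; $55,200; $41,400; $31,050; $24,776; $24,776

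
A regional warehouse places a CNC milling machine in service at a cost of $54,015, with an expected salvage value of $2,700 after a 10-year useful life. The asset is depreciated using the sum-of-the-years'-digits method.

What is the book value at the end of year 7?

Depreciable base = $54,015 − $2,700 = $51,315.
Sum of the years' digits = 10+9+8+7+6+5+4+3+2+1 = 55.
Year 1: $51,315 × 10/55 = $9,330. Book value $44,685.
Year 2: $51,315 × 9/55 = $8,397. Book value $36,288.
Year 3: $51,315 × 8/55 = $7,464. Book value $28,824.
Year 4: $51,315 × 7/55 = $6,531. Book value $22,293.
Year 5: $51,315 × 6/55 = $5,598. Book value $16,695.
Year 6: $51,315 × 5/55 = $4,665. Book value $12,030.
Year 7: $51,315 × 4/55 = $3,732. Book value $8,298.

$8,298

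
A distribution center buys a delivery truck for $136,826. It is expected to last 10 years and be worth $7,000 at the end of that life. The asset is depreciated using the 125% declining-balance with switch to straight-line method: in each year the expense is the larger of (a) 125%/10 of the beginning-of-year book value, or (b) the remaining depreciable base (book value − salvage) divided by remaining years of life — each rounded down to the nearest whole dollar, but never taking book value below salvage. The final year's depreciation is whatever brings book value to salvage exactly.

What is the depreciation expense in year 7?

$12,095

Depreciable base = $136,826 − $7,000 = $129,826.
Year 1: DB = ⌊$136,826 × 125%/10⌋ = $17,103; SL = ⌊$129,826/10⌋ = $12,982 → take DB $17,103. Book value $119,723.
Year 2: DB = ⌊$119,723 × 125%/10⌋ = $14,965; SL = ⌊$112,723/9⌋ = $12,524 → take DB $14,965. Book value $104,758.
Year 3: DB = ⌊$104,758 × 125%/10⌋ = $13,094; SL = ⌊$97,758/8⌋ = $12,219 → take DB $13,094. Book value $91,664.
Year 4: DB = ⌊$91,664 × 125%/10⌋ = $11,458; SL = ⌊$84,664/7⌋ = $12,094 → take SL $12,094. Book value $79,570.
Year 5: DB = ⌊$79,570 × 125%/10⌋ = $9,946; SL = ⌊$72,570/6⌋ = $12,095 → take SL $12,095. Book value $67,475.
Year 6: DB = ⌊$67,475 × 125%/10⌋ = $8,434; SL = ⌊$60,475/5⌋ = $12,095 → take SL $12,095. Book value $55,380.
Year 7: DB = ⌊$55,380 × 125%/10⌋ = $6,922; SL = ⌊$48,380/4⌋ = $12,095 → take SL $12,095. Book value $43,285.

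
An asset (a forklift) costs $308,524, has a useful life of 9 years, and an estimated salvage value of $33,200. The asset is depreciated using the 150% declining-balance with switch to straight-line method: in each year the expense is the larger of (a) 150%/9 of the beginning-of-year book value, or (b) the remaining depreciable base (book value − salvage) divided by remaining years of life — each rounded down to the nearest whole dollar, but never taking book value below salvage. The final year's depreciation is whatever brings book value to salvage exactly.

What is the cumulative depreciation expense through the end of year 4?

Depreciable base = $308,524 − $33,200 = $275,324.
Year 1: DB = ⌊$308,524 × 150%/9⌋ = $51,420; SL = ⌊$275,324/9⌋ = $30,591 → take DB $51,420. Book value $257,104.
Year 2: DB = ⌊$257,104 × 150%/9⌋ = $42,850; SL = ⌊$223,904/8⌋ = $27,988 → take DB $42,850. Book value $214,254.
Year 3: DB = ⌊$214,254 × 150%/9⌋ = $35,709; SL = ⌊$181,054/7⌋ = $25,864 → take DB $35,709. Book value $178,545.
Year 4: DB = ⌊$178,545 × 150%/9⌋ = $29,757; SL = ⌊$145,345/6⌋ = $24,224 → take DB $29,757. Book value $148,788.
Accumulated through year 4 = $308,524 − $148,788 = $159,736.

$159,736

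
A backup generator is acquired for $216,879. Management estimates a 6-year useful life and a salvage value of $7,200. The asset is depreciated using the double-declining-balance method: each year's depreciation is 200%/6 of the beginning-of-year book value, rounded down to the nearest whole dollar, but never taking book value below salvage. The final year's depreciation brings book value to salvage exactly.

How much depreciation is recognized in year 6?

$21,361

Depreciable base = $216,879 − $7,200 = $209,679.
Year 1: ⌊$216,879 × 200%/6⌋ = $72,293. Book value $144,586.
Year 2: ⌊$144,586 × 200%/6⌋ = $48,195. Book value $96,391.
Year 3: ⌊$96,391 × 200%/6⌋ = $32,130. Book value $64,261.
Year 4: ⌊$64,261 × 200%/6⌋ = $21,420. Book value $42,841.
Year 5: ⌊$42,841 × 200%/6⌋ = $14,280. Book value $28,561.
Year 6 (final): $28,561 − $7,200 = $21,361. Book value $7,200.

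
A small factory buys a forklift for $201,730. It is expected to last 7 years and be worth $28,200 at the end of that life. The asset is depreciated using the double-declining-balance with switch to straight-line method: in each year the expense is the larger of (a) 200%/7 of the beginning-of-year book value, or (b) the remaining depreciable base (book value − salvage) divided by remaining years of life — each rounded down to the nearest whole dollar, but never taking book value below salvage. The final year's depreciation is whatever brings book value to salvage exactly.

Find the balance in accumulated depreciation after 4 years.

Depreciable base = $201,730 − $28,200 = $173,530.
Year 1: DB = ⌊$201,730 × 200%/7⌋ = $57,637; SL = ⌊$173,530/7⌋ = $24,790 → take DB $57,637. Book value $144,093.
Year 2: DB = ⌊$144,093 × 200%/7⌋ = $41,169; SL = ⌊$115,893/6⌋ = $19,315 → take DB $41,169. Book value $102,924.
Year 3: DB = ⌊$102,924 × 200%/7⌋ = $29,406; SL = ⌊$74,724/5⌋ = $14,944 → take DB $29,406. Book value $73,518.
Year 4: DB = ⌊$73,518 × 200%/7⌋ = $21,005; SL = ⌊$45,318/4⌋ = $11,329 → take DB $21,005. Book value $52,513.
Accumulated through year 4 = $201,730 − $52,513 = $149,217.

$149,217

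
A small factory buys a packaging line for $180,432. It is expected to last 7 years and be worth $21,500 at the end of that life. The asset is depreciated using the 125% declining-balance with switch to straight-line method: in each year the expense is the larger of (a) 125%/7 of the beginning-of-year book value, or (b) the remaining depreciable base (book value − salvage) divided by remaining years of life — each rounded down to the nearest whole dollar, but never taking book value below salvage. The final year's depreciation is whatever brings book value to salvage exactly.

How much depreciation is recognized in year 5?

$19,626

Depreciable base = $180,432 − $21,500 = $158,932.
Year 1: DB = ⌊$180,432 × 125%/7⌋ = $32,220; SL = ⌊$158,932/7⌋ = $22,704 → take DB $32,220. Book value $148,212.
Year 2: DB = ⌊$148,212 × 125%/7⌋ = $26,466; SL = ⌊$126,712/6⌋ = $21,118 → take DB $26,466. Book value $121,746.
Year 3: DB = ⌊$121,746 × 125%/7⌋ = $21,740; SL = ⌊$100,246/5⌋ = $20,049 → take DB $21,740. Book value $100,006.
Year 4: DB = ⌊$100,006 × 125%/7⌋ = $17,858; SL = ⌊$78,506/4⌋ = $19,626 → take SL $19,626. Book value $80,380.
Year 5: DB = ⌊$80,380 × 125%/7⌋ = $14,353; SL = ⌊$58,880/3⌋ = $19,626 → take SL $19,626. Book value $60,754.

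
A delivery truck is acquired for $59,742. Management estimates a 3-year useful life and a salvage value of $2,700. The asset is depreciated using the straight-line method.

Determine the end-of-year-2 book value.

$21,714

Depreciable base = $59,742 − $2,700 = $57,042.
Annual expense = $57,042 / 3 = $19,014.
End of year 1: book value $40,728.
End of year 2: book value $21,714.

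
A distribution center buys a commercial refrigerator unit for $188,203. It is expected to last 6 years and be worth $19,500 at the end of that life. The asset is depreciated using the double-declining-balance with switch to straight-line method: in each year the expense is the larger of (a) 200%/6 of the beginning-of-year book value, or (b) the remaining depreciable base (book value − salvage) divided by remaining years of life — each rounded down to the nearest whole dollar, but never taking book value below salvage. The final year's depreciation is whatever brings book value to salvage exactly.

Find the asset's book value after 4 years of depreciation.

Depreciable base = $188,203 − $19,500 = $168,703.
Year 1: DB = ⌊$188,203 × 200%/6⌋ = $62,734; SL = ⌊$168,703/6⌋ = $28,117 → take DB $62,734. Book value $125,469.
Year 2: DB = ⌊$125,469 × 200%/6⌋ = $41,823; SL = ⌊$105,969/5⌋ = $21,193 → take DB $41,823. Book value $83,646.
Year 3: DB = ⌊$83,646 × 200%/6⌋ = $27,882; SL = ⌊$64,146/4⌋ = $16,036 → take DB $27,882. Book value $55,764.
Year 4: DB = ⌊$55,764 × 200%/6⌋ = $18,588; SL = ⌊$36,264/3⌋ = $12,088 → take DB $18,588. Book value $37,176.

$37,176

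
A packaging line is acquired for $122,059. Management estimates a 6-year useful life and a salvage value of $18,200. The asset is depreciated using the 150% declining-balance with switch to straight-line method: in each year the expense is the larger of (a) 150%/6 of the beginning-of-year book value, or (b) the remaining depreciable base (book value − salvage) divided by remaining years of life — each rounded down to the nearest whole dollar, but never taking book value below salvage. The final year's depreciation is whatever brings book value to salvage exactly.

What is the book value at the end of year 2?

$68,659

Depreciable base = $122,059 − $18,200 = $103,859.
Year 1: DB = ⌊$122,059 × 150%/6⌋ = $30,514; SL = ⌊$103,859/6⌋ = $17,309 → take DB $30,514. Book value $91,545.
Year 2: DB = ⌊$91,545 × 150%/6⌋ = $22,886; SL = ⌊$73,345/5⌋ = $14,669 → take DB $22,886. Book value $68,659.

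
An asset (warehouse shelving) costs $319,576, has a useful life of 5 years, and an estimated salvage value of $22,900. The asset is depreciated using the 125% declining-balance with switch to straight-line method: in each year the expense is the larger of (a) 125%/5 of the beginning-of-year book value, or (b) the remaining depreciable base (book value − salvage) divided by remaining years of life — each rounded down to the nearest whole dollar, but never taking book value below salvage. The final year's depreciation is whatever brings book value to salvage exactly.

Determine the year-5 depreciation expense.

Depreciable base = $319,576 − $22,900 = $296,676.
Year 1: DB = ⌊$319,576 × 125%/5⌋ = $79,894; SL = ⌊$296,676/5⌋ = $59,335 → take DB $79,894. Book value $239,682.
Year 2: DB = ⌊$239,682 × 125%/5⌋ = $59,920; SL = ⌊$216,782/4⌋ = $54,195 → take DB $59,920. Book value $179,762.
Year 3: DB = ⌊$179,762 × 125%/5⌋ = $44,940; SL = ⌊$156,862/3⌋ = $52,287 → take SL $52,287. Book value $127,475.
Year 4: DB = ⌊$127,475 × 125%/5⌋ = $31,868; SL = ⌊$104,575/2⌋ = $52,287 → take SL $52,287. Book value $75,188.
Year 5 (final): $75,188 − $22,900 = $52,288. Book value $22,900.

$52,288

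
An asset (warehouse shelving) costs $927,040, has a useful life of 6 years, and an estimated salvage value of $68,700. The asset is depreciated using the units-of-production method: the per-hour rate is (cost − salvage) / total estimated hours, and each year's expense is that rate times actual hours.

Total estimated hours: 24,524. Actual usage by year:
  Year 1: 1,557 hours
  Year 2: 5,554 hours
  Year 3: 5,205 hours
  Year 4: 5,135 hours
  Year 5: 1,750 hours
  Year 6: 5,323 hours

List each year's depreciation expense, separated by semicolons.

Depreciable base = $927,040 − $68,700 = $858,340.
Rate = $858,340 / 24,524 hours = $35 per hour.
Year 1: 1,557 × $35 = $54,495. Book value $872,545.
Year 2: 5,554 × $35 = $194,390. Book value $678,155.
Year 3: 5,205 × $35 = $182,175. Book value $495,980.
Year 4: 5,135 × $35 = $179,725. Book value $316,255.
Year 5: 1,750 × $35 = $61,250. Book value $255,005.
Year 6: 5,323 × $35 = $186,305. Book value $68,700.

$54,495; $194,390; $182,175; $179,725; $61,250; $186,305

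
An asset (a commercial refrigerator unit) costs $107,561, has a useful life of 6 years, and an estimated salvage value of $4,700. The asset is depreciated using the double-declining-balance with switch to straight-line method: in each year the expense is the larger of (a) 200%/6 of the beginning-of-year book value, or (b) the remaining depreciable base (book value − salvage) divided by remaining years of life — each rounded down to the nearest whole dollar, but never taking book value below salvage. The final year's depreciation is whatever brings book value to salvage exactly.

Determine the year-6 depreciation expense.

Depreciable base = $107,561 − $4,700 = $102,861.
Year 1: DB = ⌊$107,561 × 200%/6⌋ = $35,853; SL = ⌊$102,861/6⌋ = $17,143 → take DB $35,853. Book value $71,708.
Year 2: DB = ⌊$71,708 × 200%/6⌋ = $23,902; SL = ⌊$67,008/5⌋ = $13,401 → take DB $23,902. Book value $47,806.
Year 3: DB = ⌊$47,806 × 200%/6⌋ = $15,935; SL = ⌊$43,106/4⌋ = $10,776 → take DB $15,935. Book value $31,871.
Year 4: DB = ⌊$31,871 × 200%/6⌋ = $10,623; SL = ⌊$27,171/3⌋ = $9,057 → take DB $10,623. Book value $21,248.
Year 5: DB = ⌊$21,248 × 200%/6⌋ = $7,082; SL = ⌊$16,548/2⌋ = $8,274 → take SL $8,274. Book value $12,974.
Year 6 (final): $12,974 − $4,700 = $8,274. Book value $4,700.

$8,274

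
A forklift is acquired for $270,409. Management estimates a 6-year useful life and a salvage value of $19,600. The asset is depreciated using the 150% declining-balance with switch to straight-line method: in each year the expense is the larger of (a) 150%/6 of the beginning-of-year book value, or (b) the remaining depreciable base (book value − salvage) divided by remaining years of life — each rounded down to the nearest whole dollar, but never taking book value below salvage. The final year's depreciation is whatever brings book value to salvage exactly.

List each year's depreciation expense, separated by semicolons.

Depreciable base = $270,409 − $19,600 = $250,809.
Year 1: DB = ⌊$270,409 × 150%/6⌋ = $67,602; SL = ⌊$250,809/6⌋ = $41,801 → take DB $67,602. Book value $202,807.
Year 2: DB = ⌊$202,807 × 150%/6⌋ = $50,701; SL = ⌊$183,207/5⌋ = $36,641 → take DB $50,701. Book value $152,106.
Year 3: DB = ⌊$152,106 × 150%/6⌋ = $38,026; SL = ⌊$132,506/4⌋ = $33,126 → take DB $38,026. Book value $114,080.
Year 4: DB = ⌊$114,080 × 150%/6⌋ = $28,520; SL = ⌊$94,480/3⌋ = $31,493 → take SL $31,493. Book value $82,587.
Year 5: DB = ⌊$82,587 × 150%/6⌋ = $20,646; SL = ⌊$62,987/2⌋ = $31,493 → take SL $31,493. Book value $51,094.
Year 6 (final): $51,094 − $19,600 = $31,494. Book value $19,600.

$67,602; $50,701; $38,026; $31,493; $31,493; $31,494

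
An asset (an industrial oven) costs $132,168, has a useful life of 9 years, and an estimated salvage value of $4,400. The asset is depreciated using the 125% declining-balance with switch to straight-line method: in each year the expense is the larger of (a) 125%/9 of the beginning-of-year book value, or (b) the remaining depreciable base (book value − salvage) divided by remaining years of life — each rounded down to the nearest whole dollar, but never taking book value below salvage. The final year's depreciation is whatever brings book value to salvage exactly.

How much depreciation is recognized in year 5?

$13,332

Depreciable base = $132,168 − $4,400 = $127,768.
Year 1: DB = ⌊$132,168 × 125%/9⌋ = $18,356; SL = ⌊$127,768/9⌋ = $14,196 → take DB $18,356. Book value $113,812.
Year 2: DB = ⌊$113,812 × 125%/9⌋ = $15,807; SL = ⌊$109,412/8⌋ = $13,676 → take DB $15,807. Book value $98,005.
Year 3: DB = ⌊$98,005 × 125%/9⌋ = $13,611; SL = ⌊$93,605/7⌋ = $13,372 → take DB $13,611. Book value $84,394.
Year 4: DB = ⌊$84,394 × 125%/9⌋ = $11,721; SL = ⌊$79,994/6⌋ = $13,332 → take SL $13,332. Book value $71,062.
Year 5: DB = ⌊$71,062 × 125%/9⌋ = $9,869; SL = ⌊$66,662/5⌋ = $13,332 → take SL $13,332. Book value $57,730.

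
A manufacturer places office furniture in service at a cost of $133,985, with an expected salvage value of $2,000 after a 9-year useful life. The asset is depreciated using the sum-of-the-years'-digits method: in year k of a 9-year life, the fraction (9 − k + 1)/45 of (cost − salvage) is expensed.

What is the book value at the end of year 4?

Depreciable base = $133,985 − $2,000 = $131,985.
Sum of the years' digits = 9+8+7+6+5+4+3+2+1 = 45.
Year 1: $131,985 × 9/45 = $26,397. Book value $107,588.
Year 2: $131,985 × 8/45 = $23,464. Book value $84,124.
Year 3: $131,985 × 7/45 = $20,531. Book value $63,593.
Year 4: $131,985 × 6/45 = $17,598. Book value $45,995.

$45,995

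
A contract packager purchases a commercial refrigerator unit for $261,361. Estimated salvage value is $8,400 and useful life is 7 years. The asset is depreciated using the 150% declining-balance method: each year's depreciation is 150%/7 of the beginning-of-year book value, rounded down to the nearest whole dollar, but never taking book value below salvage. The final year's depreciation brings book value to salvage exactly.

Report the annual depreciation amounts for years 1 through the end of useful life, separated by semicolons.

$56,005; $44,004; $34,575; $27,166; $21,345; $16,771; $53,095

Depreciable base = $261,361 − $8,400 = $252,961.
Year 1: ⌊$261,361 × 150%/7⌋ = $56,005. Book value $205,356.
Year 2: ⌊$205,356 × 150%/7⌋ = $44,004. Book value $161,352.
Year 3: ⌊$161,352 × 150%/7⌋ = $34,575. Book value $126,777.
Year 4: ⌊$126,777 × 150%/7⌋ = $27,166. Book value $99,611.
Year 5: ⌊$99,611 × 150%/7⌋ = $21,345. Book value $78,266.
Year 6: ⌊$78,266 × 150%/7⌋ = $16,771. Book value $61,495.
Year 7 (final): $61,495 − $8,400 = $53,095. Book value $8,400.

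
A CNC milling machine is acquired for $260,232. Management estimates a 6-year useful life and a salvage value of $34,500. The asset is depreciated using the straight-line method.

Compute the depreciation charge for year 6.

$37,622

Depreciable base = $260,232 − $34,500 = $225,732.
Annual expense = $225,732 / 6 = $37,622.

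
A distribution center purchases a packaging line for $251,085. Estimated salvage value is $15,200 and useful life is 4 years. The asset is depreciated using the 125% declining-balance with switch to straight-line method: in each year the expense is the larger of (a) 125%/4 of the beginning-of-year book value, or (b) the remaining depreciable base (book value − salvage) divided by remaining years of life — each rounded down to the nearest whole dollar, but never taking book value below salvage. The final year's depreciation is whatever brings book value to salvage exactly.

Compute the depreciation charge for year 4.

$51,739

Depreciable base = $251,085 − $15,200 = $235,885.
Year 1: DB = ⌊$251,085 × 125%/4⌋ = $78,464; SL = ⌊$235,885/4⌋ = $58,971 → take DB $78,464. Book value $172,621.
Year 2: DB = ⌊$172,621 × 125%/4⌋ = $53,944; SL = ⌊$157,421/3⌋ = $52,473 → take DB $53,944. Book value $118,677.
Year 3: DB = ⌊$118,677 × 125%/4⌋ = $37,086; SL = ⌊$103,477/2⌋ = $51,738 → take SL $51,738. Book value $66,939.
Year 4 (final): $66,939 − $15,200 = $51,739. Book value $15,200.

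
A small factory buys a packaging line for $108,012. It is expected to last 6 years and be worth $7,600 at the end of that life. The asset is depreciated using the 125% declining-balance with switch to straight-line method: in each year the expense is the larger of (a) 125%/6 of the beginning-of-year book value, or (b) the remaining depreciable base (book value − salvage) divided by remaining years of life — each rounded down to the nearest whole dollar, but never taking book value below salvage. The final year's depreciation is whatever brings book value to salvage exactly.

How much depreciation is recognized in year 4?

Depreciable base = $108,012 − $7,600 = $100,412.
Year 1: DB = ⌊$108,012 × 125%/6⌋ = $22,502; SL = ⌊$100,412/6⌋ = $16,735 → take DB $22,502. Book value $85,510.
Year 2: DB = ⌊$85,510 × 125%/6⌋ = $17,814; SL = ⌊$77,910/5⌋ = $15,582 → take DB $17,814. Book value $67,696.
Year 3: DB = ⌊$67,696 × 125%/6⌋ = $14,103; SL = ⌊$60,096/4⌋ = $15,024 → take SL $15,024. Book value $52,672.
Year 4: DB = ⌊$52,672 × 125%/6⌋ = $10,973; SL = ⌊$45,072/3⌋ = $15,024 → take SL $15,024. Book value $37,648.

$15,024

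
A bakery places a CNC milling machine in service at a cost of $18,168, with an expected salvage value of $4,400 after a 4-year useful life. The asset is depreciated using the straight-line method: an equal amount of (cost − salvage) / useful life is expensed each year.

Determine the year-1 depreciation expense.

Depreciable base = $18,168 − $4,400 = $13,768.
Annual expense = $13,768 / 4 = $3,442.

$3,442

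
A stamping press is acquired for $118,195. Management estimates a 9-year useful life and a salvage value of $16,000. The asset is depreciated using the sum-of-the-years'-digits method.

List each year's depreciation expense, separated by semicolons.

$20,439; $18,168; $15,897; $13,626; $11,355; $9,084; $6,813; $4,542; $2,271

Depreciable base = $118,195 − $16,000 = $102,195.
Sum of the years' digits = 9+8+7+6+5+4+3+2+1 = 45.
Year 1: $102,195 × 9/45 = $20,439. Book value $97,756.
Year 2: $102,195 × 8/45 = $18,168. Book value $79,588.
Year 3: $102,195 × 7/45 = $15,897. Book value $63,691.
Year 4: $102,195 × 6/45 = $13,626. Book value $50,065.
Year 5: $102,195 × 5/45 = $11,355. Book value $38,710.
Year 6: $102,195 × 4/45 = $9,084. Book value $29,626.
Year 7: $102,195 × 3/45 = $6,813. Book value $22,813.
Year 8: $102,195 × 2/45 = $4,542. Book value $18,271.
Year 9: $102,195 × 1/45 = $2,271. Book value $16,000.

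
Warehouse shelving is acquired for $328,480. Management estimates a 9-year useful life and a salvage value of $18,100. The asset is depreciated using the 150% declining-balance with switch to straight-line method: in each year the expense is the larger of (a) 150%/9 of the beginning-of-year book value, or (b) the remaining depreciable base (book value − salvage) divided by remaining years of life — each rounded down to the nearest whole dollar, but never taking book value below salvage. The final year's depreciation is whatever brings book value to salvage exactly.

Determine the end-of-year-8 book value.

Depreciable base = $328,480 − $18,100 = $310,380.
Year 1: DB = ⌊$328,480 × 150%/9⌋ = $54,746; SL = ⌊$310,380/9⌋ = $34,486 → take DB $54,746. Book value $273,734.
Year 2: DB = ⌊$273,734 × 150%/9⌋ = $45,622; SL = ⌊$255,634/8⌋ = $31,954 → take DB $45,622. Book value $228,112.
Year 3: DB = ⌊$228,112 × 150%/9⌋ = $38,018; SL = ⌊$210,012/7⌋ = $30,001 → take DB $38,018. Book value $190,094.
Year 4: DB = ⌊$190,094 × 150%/9⌋ = $31,682; SL = ⌊$171,994/6⌋ = $28,665 → take DB $31,682. Book value $158,412.
Year 5: DB = ⌊$158,412 × 150%/9⌋ = $26,402; SL = ⌊$140,312/5⌋ = $28,062 → take SL $28,062. Book value $130,350.
Year 6: DB = ⌊$130,350 × 150%/9⌋ = $21,725; SL = ⌊$112,250/4⌋ = $28,062 → take SL $28,062. Book value $102,288.
Year 7: DB = ⌊$102,288 × 150%/9⌋ = $17,048; SL = ⌊$84,188/3⌋ = $28,062 → take SL $28,062. Book value $74,226.
Year 8: DB = ⌊$74,226 × 150%/9⌋ = $12,371; SL = ⌊$56,126/2⌋ = $28,063 → take SL $28,063. Book value $46,163.

$46,163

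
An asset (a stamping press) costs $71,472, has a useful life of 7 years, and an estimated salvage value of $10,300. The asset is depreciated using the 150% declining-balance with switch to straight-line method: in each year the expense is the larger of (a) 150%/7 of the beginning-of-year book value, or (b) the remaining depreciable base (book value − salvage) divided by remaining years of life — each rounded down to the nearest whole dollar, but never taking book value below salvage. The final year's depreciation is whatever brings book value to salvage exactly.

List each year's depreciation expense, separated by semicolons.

$15,315; $12,033; $9,455; $7,429; $5,837; $5,551; $5,552

Depreciable base = $71,472 − $10,300 = $61,172.
Year 1: DB = ⌊$71,472 × 150%/7⌋ = $15,315; SL = ⌊$61,172/7⌋ = $8,738 → take DB $15,315. Book value $56,157.
Year 2: DB = ⌊$56,157 × 150%/7⌋ = $12,033; SL = ⌊$45,857/6⌋ = $7,642 → take DB $12,033. Book value $44,124.
Year 3: DB = ⌊$44,124 × 150%/7⌋ = $9,455; SL = ⌊$33,824/5⌋ = $6,764 → take DB $9,455. Book value $34,669.
Year 4: DB = ⌊$34,669 × 150%/7⌋ = $7,429; SL = ⌊$24,369/4⌋ = $6,092 → take DB $7,429. Book value $27,240.
Year 5: DB = ⌊$27,240 × 150%/7⌋ = $5,837; SL = ⌊$16,940/3⌋ = $5,646 → take DB $5,837. Book value $21,403.
Year 6: DB = ⌊$21,403 × 150%/7⌋ = $4,586; SL = ⌊$11,103/2⌋ = $5,551 → take SL $5,551. Book value $15,852.
Year 7 (final): $15,852 − $10,300 = $5,552. Book value $10,300.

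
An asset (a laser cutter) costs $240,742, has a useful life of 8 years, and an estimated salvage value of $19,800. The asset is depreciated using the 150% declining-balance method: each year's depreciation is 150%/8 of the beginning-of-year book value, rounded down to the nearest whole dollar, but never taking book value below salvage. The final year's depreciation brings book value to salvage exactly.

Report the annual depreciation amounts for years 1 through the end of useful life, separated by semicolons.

Depreciable base = $240,742 − $19,800 = $220,942.
Year 1: ⌊$240,742 × 150%/8⌋ = $45,139. Book value $195,603.
Year 2: ⌊$195,603 × 150%/8⌋ = $36,675. Book value $158,928.
Year 3: ⌊$158,928 × 150%/8⌋ = $29,799. Book value $129,129.
Year 4: ⌊$129,129 × 150%/8⌋ = $24,211. Book value $104,918.
Year 5: ⌊$104,918 × 150%/8⌋ = $19,672. Book value $85,246.
Year 6: ⌊$85,246 × 150%/8⌋ = $15,983. Book value $69,263.
Year 7: ⌊$69,263 × 150%/8⌋ = $12,986. Book value $56,277.
Year 8 (final): $56,277 − $19,800 = $36,477. Book value $19,800.

$45,139; $36,675; $29,799; $24,211; $19,672; $15,983; $12,986; $36,477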